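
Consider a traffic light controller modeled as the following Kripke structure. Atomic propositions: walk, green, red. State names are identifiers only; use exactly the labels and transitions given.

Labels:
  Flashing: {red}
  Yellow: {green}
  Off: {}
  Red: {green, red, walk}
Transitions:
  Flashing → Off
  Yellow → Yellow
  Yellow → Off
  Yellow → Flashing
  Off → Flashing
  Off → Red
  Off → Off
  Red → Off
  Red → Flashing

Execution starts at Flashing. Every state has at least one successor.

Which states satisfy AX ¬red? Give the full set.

{Flashing}

States satisfying ¬red: {Yellow, Off}.
States satisfying AX ¬red: {Flashing}.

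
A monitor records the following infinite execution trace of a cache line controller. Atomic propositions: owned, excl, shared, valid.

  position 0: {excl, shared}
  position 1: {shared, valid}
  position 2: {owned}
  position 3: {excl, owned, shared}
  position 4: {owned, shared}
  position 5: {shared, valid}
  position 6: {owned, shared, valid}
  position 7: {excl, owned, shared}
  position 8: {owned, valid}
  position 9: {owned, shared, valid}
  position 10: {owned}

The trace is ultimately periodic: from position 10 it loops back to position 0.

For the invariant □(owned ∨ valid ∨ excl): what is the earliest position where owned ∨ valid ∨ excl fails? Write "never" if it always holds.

owned ∨ valid ∨ excl holds at every position 0..10, and those are all the positions the trace ever visits, so the invariant □(owned ∨ valid ∨ excl) is never violated.

never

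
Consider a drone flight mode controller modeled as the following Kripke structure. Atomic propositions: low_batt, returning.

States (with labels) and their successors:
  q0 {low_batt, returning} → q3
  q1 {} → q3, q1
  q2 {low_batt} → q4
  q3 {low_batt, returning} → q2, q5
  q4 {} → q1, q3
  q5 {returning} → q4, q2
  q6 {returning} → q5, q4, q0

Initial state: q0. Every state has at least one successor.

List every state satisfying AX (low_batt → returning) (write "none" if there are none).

States satisfying low_batt → returning: {q0, q1, q3, q4, q5, q6}.
States satisfying AX (low_batt → returning): {q0, q1, q2, q4, q6}.

{q0, q1, q2, q4, q6}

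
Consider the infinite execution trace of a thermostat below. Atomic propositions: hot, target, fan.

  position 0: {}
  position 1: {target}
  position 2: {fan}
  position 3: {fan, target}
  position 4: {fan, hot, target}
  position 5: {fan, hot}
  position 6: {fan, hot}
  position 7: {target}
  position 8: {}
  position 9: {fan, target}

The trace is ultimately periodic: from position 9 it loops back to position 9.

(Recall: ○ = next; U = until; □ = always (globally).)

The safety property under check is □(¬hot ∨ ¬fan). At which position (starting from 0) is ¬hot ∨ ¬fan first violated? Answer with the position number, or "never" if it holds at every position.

Check ¬hot ∨ ¬fan at each position in order: 0 ✓, 1 ✓, 2 ✓, 3 ✓.
At position 4 the labels are {fan, hot, target}, so ¬hot ∨ ¬fan is false there. This is the first violation.

4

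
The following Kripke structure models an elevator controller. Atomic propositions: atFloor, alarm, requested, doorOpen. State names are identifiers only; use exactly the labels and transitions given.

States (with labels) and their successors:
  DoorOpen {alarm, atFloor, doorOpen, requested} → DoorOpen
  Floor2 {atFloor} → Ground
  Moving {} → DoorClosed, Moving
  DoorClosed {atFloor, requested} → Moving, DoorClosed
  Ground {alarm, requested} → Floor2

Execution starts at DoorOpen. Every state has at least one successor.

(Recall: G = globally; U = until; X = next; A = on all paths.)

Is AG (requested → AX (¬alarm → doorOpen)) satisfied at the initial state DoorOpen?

Holds

States satisfying requested → AX (¬alarm → doorOpen): {DoorOpen, Floor2, Moving}.
States satisfying AG (requested → AX (¬alarm → doorOpen)): {DoorOpen}.
Every state reachable from DoorOpen satisfies requested → AX (¬alarm → doorOpen).
DoorOpen ∈ Sat(AG (requested → AX (¬alarm → doorOpen))).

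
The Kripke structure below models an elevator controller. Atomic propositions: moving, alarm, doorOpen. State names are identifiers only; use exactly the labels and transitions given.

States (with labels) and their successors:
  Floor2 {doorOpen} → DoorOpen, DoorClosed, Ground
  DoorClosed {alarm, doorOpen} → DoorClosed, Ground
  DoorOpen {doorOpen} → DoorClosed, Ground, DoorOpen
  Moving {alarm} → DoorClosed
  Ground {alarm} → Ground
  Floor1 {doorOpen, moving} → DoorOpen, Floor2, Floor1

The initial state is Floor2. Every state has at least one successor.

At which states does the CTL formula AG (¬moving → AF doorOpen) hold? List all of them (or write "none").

States satisfying ¬moving → AF doorOpen: {Floor2, DoorClosed, DoorOpen, Moving, Floor1}.
States satisfying AG (¬moving → AF doorOpen): ∅.

none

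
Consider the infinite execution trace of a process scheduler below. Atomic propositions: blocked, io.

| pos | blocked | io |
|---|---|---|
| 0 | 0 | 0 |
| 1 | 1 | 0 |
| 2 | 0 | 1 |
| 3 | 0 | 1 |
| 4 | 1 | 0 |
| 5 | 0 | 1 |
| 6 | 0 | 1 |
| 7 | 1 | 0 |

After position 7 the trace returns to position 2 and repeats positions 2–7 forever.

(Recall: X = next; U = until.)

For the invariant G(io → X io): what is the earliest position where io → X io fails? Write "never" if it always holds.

3

Check io → X io at each position in order: 0 ✓, 1 ✓, 2 ✓.
At position 3 the labels are {io} and the next position 4 has {blocked}, so io → X io is false there. This is the first violation.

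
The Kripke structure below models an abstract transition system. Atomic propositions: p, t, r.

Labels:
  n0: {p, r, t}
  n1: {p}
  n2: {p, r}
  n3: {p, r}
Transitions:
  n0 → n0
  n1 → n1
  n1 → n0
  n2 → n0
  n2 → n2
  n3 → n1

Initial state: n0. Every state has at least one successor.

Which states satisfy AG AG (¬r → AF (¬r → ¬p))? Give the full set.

{n0, n2}

States satisfying AG (¬r → AF (¬r → ¬p)): {n0, n2}.
States satisfying AG AG (¬r → AF (¬r → ¬p)): {n0, n2}.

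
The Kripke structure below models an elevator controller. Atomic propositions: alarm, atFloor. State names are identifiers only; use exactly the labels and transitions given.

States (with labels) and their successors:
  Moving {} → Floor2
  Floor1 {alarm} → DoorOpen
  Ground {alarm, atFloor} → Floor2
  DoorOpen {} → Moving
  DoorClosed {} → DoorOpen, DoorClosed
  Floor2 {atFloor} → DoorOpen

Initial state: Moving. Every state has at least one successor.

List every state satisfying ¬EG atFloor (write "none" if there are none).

{Moving, Floor1, Ground, DoorOpen, DoorClosed, Floor2}

States satisfying atFloor: {Ground, Floor2}.
States satisfying EG atFloor: ∅.
States satisfying ¬EG atFloor: {Moving, Floor1, Ground, DoorOpen, DoorClosed, Floor2}.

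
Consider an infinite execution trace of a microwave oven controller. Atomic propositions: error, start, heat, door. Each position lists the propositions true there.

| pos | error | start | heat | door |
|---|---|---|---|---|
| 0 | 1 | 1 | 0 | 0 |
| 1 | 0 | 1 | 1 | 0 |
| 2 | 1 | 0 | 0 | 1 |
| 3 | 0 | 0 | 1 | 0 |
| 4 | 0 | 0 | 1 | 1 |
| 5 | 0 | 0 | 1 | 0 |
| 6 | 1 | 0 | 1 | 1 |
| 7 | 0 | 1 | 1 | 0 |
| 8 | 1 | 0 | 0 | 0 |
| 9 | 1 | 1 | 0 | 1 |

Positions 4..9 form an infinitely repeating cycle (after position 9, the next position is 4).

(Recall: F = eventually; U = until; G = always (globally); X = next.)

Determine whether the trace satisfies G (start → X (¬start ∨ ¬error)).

start → X (¬start ∨ ¬error) holds at every position 0..9, and those are all positions ever visited, so G (start → X (¬start ∨ ¬error)) holds.
Positions where start holds: 0, 1, 7, 9.
Check X (¬start ∨ ¬error) at each: 0→ok, 1→ok, 7→ok, 9→ok.

Holds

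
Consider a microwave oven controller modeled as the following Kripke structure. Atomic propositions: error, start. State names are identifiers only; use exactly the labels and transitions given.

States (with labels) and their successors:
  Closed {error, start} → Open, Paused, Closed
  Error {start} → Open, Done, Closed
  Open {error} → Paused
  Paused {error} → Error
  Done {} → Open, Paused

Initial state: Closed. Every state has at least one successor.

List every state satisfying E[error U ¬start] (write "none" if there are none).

{Closed, Open, Paused, Done}

States satisfying error: {Closed, Open, Paused}.
States satisfying ¬start: {Open, Paused, Done}.
States satisfying E[error U ¬start]: {Closed, Open, Paused, Done}.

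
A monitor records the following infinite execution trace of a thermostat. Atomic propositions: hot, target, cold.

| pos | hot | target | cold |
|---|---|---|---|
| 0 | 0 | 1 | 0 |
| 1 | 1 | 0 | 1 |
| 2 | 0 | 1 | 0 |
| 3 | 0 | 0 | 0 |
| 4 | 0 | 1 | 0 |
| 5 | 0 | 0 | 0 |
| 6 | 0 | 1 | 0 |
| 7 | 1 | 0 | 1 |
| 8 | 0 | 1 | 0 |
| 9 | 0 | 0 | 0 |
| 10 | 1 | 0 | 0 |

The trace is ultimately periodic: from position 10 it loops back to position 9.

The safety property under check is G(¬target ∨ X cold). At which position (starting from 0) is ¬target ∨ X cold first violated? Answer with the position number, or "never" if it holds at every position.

2

Check ¬target ∨ X cold at each position in order: 0 ✓, 1 ✓.
At position 2 the labels are {target} and the next position 3 has {}, so ¬target ∨ X cold is false there. This is the first violation.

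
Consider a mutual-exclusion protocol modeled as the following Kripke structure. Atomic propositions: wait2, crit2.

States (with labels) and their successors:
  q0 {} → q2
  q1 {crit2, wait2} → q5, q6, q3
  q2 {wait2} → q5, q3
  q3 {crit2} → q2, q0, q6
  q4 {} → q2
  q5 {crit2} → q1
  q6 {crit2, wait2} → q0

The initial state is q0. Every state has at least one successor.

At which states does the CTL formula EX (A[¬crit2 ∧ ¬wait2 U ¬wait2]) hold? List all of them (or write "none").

States satisfying A[¬crit2 ∧ ¬wait2 U ¬wait2]: {q0, q3, q4, q5}.
States satisfying EX (A[¬crit2 ∧ ¬wait2 U ¬wait2]): {q1, q2, q3, q6}.

{q1, q2, q3, q6}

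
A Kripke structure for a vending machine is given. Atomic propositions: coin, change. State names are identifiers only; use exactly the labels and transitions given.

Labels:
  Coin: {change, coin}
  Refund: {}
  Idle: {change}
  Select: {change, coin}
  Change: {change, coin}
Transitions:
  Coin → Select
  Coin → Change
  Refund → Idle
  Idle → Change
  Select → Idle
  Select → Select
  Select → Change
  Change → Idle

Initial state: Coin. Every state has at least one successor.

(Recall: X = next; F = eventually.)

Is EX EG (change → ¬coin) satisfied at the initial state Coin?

States satisfying EG (change → ¬coin): ∅.
States satisfying EX EG (change → ¬coin): ∅.
No suitable path/successor from Coin witnesses the formula.
Coin ∉ Sat(EX EG (change → ¬coin)).

Violated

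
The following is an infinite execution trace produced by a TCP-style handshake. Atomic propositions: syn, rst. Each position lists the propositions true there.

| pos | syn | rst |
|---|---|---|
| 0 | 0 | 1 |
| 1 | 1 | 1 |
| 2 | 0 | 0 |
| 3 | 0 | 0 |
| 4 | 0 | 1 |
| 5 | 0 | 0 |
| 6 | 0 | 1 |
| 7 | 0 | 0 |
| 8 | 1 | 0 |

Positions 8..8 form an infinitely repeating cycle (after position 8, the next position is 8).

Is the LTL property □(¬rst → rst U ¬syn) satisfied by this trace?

No

¬rst → rst U ¬syn must hold at every position from 0 onward. It fails at position 8, so □(¬rst → rst U ¬syn) is false.
Positions where ¬rst holds: 2, 3, 5, 7, 8.
Check rst U ¬syn at each: 2→ok, 3→ok, 5→ok, 7→ok, 8→fails.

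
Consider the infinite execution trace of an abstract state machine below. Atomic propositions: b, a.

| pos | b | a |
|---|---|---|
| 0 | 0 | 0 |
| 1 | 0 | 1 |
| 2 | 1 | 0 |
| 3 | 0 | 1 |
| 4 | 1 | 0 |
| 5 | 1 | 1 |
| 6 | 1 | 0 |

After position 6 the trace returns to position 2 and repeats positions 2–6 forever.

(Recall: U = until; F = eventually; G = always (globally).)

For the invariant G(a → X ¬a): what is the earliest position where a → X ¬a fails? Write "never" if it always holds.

a → X ¬a holds at every position 0..6, and those are all the positions the trace ever visits, so the invariant G(a → X ¬a) is never violated.

never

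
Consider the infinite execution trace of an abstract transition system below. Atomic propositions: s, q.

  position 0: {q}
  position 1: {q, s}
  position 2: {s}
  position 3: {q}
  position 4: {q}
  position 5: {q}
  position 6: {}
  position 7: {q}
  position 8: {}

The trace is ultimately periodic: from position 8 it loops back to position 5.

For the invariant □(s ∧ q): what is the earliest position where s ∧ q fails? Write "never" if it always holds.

At position 0 the labels are {q}, so s ∧ q is false there. This is the first violation.

0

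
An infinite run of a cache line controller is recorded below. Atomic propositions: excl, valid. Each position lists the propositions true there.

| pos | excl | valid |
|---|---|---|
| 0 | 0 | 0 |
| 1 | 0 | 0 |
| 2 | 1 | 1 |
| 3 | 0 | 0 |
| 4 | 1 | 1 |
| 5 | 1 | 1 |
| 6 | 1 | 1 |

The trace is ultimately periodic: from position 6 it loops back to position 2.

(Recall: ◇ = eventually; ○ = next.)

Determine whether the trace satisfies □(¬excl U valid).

¬excl U valid holds at every position 0..6, and those are all positions ever visited, so □(¬excl U valid) holds.

Yes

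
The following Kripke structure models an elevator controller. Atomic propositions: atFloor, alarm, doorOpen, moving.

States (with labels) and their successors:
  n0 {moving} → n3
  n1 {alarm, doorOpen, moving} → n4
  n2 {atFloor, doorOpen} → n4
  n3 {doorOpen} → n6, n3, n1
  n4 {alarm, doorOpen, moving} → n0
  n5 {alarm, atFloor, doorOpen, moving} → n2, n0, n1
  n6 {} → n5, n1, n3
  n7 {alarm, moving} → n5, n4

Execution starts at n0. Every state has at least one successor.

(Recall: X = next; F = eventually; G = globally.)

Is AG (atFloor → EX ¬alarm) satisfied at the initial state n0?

States satisfying atFloor → EX ¬alarm: {n0, n1, n3, n4, n5, n6, n7}.
States satisfying AG (atFloor → EX ¬alarm): ∅.
n2 is reachable from n0 and violates atFloor → EX ¬alarm, so AG fails at n0.
n0 ∉ Sat(AG (atFloor → EX ¬alarm)).

Violated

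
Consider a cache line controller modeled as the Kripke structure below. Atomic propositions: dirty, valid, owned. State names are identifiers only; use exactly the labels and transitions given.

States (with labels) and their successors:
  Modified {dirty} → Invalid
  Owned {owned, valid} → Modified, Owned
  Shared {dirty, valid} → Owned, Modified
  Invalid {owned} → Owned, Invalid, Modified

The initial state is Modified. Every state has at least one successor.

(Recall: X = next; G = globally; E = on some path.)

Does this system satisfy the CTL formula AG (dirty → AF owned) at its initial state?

Satisfied

States satisfying dirty → AF owned: {Modified, Owned, Shared, Invalid}.
States satisfying AG (dirty → AF owned): {Modified, Owned, Shared, Invalid}.
Every state reachable from Modified satisfies dirty → AF owned.
Modified ∈ Sat(AG (dirty → AF owned)).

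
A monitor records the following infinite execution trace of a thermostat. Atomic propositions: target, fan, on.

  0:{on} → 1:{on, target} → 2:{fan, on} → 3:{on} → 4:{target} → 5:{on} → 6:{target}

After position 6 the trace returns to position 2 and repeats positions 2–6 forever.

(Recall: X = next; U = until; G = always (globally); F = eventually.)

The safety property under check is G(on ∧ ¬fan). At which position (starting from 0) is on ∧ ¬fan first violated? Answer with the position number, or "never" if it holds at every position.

Check on ∧ ¬fan at each position in order: 0 ✓, 1 ✓.
At position 2 the labels are {fan, on}, so on ∧ ¬fan is false there. This is the first violation.

2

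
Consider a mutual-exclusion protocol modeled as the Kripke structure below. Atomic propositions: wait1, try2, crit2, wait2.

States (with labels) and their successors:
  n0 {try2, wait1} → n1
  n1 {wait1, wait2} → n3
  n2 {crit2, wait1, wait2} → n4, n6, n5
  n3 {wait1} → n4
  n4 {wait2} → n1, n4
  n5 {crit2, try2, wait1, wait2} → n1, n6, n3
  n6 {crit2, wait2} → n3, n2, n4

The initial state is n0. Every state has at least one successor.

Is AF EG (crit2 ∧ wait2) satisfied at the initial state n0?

States satisfying EG (crit2 ∧ wait2): {n2, n5, n6}.
States satisfying AF EG (crit2 ∧ wait2): {n2, n5, n6}.
There is a path from n0 along which EG (crit2 ∧ wait2) never holds.
n0 ∉ Sat(AF EG (crit2 ∧ wait2)).

Violated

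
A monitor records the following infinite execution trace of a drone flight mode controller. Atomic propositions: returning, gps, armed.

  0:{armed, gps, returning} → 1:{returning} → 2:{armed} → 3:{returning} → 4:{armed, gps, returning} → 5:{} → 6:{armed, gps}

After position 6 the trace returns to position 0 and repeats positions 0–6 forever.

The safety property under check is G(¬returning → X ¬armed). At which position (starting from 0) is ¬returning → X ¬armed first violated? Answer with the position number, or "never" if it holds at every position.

Check ¬returning → X ¬armed at each position in order: 0 ✓, 1 ✓, 2 ✓, 3 ✓, 4 ✓.
At position 5 the labels are {} and the next position 6 has {armed, gps}, so ¬returning → X ¬armed is false there. This is the first violation.

5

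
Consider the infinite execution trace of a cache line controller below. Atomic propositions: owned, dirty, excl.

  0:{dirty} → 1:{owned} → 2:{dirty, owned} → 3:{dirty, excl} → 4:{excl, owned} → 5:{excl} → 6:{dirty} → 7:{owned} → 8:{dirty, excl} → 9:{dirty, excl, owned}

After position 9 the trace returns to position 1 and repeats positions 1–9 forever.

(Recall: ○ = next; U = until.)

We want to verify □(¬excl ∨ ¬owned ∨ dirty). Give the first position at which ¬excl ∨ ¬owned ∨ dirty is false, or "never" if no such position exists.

4

Check ¬excl ∨ ¬owned ∨ dirty at each position in order: 0 ✓, 1 ✓, 2 ✓, 3 ✓.
At position 4 the labels are {excl, owned}, so ¬excl ∨ ¬owned ∨ dirty is false there. This is the first violation.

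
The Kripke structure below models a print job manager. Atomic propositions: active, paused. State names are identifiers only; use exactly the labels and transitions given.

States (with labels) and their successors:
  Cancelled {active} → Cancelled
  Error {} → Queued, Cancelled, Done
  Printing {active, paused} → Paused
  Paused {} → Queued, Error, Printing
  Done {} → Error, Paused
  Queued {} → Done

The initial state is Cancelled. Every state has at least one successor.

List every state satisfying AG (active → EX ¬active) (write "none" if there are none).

none

States satisfying active → EX ¬active: {Error, Printing, Paused, Done, Queued}.
States satisfying AG (active → EX ¬active): ∅.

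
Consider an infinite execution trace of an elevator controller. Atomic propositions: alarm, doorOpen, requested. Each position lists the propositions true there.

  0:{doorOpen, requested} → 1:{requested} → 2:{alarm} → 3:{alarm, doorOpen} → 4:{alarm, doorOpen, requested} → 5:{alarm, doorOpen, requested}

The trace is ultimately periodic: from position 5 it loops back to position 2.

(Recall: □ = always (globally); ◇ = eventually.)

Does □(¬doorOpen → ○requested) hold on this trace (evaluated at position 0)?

No

¬doorOpen → ○requested must hold at every position from 0 onward. It fails at position 1, so □(¬doorOpen → ○requested) is false.
Positions where ¬doorOpen holds: 1, 2.
Check ○requested at each: 1→fails, 2→fails.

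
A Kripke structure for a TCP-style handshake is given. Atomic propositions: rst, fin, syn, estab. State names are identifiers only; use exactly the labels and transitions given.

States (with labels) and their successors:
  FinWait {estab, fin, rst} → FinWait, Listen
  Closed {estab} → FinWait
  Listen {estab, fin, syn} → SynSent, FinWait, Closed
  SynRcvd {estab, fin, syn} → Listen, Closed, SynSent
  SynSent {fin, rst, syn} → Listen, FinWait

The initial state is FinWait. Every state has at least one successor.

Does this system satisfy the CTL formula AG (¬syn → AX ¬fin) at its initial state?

States satisfying ¬syn → AX ¬fin: {Listen, SynRcvd, SynSent}.
States satisfying AG (¬syn → AX ¬fin): ∅.
Closed is reachable from FinWait and violates ¬syn → AX ¬fin, so AG fails at FinWait.
FinWait ∉ Sat(AG (¬syn → AX ¬fin)).

Violated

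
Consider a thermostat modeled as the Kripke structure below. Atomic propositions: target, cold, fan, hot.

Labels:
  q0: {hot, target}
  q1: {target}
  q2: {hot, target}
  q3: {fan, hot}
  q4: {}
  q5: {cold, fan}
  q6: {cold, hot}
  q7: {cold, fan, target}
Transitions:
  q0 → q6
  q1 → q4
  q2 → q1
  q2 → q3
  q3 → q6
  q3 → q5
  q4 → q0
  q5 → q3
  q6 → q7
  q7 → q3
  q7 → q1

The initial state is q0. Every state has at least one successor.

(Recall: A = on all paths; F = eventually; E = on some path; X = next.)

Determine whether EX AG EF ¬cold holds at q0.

Satisfied

States satisfying AG EF ¬cold: {q0, q1, q2, q3, q4, q5, q6, q7}.
States satisfying EX AG EF ¬cold: {q0, q1, q2, q3, q4, q5, q6, q7}.
q0 ∈ Sat(EX AG EF ¬cold).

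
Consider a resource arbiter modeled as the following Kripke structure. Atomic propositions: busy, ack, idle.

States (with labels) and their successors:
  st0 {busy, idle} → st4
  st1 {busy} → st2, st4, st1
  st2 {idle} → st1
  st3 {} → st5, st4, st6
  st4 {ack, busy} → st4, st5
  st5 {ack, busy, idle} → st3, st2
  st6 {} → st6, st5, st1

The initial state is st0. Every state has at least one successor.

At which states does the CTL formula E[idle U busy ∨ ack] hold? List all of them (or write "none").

{st0, st1, st2, st4, st5}

States satisfying idle: {st0, st2, st5}.
States satisfying busy ∨ ack: {st0, st1, st4, st5}.
States satisfying E[idle U busy ∨ ack]: {st0, st1, st2, st4, st5}.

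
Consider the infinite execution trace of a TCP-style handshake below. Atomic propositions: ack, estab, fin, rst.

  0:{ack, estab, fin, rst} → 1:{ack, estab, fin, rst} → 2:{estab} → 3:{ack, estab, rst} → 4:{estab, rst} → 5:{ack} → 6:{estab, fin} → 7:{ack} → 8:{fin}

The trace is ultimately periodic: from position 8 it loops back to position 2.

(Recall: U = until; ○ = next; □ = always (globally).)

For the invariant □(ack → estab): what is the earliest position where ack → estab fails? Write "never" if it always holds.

Check ack → estab at each position in order: 0 ✓, 1 ✓, 2 ✓, 3 ✓, 4 ✓.
At position 5 the labels are {ack}, so ack → estab is false there. This is the first violation.

5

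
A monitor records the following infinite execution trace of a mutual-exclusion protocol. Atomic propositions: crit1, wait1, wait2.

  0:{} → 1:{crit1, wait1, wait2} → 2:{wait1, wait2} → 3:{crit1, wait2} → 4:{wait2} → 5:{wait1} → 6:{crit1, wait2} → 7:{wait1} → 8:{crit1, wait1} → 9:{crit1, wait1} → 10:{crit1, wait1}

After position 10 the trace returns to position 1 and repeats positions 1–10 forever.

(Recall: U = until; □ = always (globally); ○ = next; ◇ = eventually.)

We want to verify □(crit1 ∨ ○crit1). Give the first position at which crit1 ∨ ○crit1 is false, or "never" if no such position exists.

Check crit1 ∨ ○crit1 at each position in order: 0 ✓, 1 ✓, 2 ✓, 3 ✓.
At position 4 the labels are {wait2} and the next position 5 has {wait1}, so crit1 ∨ ○crit1 is false there. This is the first violation.

4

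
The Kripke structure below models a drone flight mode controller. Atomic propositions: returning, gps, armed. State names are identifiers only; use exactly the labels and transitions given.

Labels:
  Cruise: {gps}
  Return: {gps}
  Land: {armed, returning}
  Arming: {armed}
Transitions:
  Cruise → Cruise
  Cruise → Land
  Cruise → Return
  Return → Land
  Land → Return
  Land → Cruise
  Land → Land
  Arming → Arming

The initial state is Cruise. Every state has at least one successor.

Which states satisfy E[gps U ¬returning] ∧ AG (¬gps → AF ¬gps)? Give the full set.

{Cruise, Return, Arming}

States satisfying gps: {Cruise, Return}.
States satisfying ¬returning: {Cruise, Return, Arming}.
States satisfying E[gps U ¬returning]: {Cruise, Return, Arming}.
States satisfying ¬gps → AF ¬gps: {Cruise, Return, Land, Arming}.
States satisfying AG (¬gps → AF ¬gps): {Cruise, Return, Land, Arming}.
States satisfying E[gps U ¬returning] ∧ AG (¬gps → AF ¬gps): {Cruise, Return, Arming}.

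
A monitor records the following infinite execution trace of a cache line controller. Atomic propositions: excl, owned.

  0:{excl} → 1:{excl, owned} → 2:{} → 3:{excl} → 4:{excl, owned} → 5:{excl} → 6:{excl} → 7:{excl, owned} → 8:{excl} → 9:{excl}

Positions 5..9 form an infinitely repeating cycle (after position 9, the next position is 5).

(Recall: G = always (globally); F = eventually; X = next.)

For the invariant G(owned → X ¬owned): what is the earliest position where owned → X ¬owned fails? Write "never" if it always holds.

owned → X ¬owned holds at every position 0..9, and those are all the positions the trace ever visits, so the invariant G(owned → X ¬owned) is never violated.

never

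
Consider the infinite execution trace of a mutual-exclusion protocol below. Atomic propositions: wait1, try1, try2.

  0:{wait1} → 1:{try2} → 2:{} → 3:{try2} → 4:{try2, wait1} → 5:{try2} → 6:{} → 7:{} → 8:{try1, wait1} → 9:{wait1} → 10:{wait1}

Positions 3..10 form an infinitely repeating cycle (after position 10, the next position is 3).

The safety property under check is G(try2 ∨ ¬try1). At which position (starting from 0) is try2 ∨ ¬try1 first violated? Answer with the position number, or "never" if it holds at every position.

Check try2 ∨ ¬try1 at each position in order: 0 ✓, 1 ✓, 2 ✓, 3 ✓, 4 ✓, 5 ✓, 6 ✓, 7 ✓.
At position 8 the labels are {try1, wait1}, so try2 ∨ ¬try1 is false there. This is the first violation.

8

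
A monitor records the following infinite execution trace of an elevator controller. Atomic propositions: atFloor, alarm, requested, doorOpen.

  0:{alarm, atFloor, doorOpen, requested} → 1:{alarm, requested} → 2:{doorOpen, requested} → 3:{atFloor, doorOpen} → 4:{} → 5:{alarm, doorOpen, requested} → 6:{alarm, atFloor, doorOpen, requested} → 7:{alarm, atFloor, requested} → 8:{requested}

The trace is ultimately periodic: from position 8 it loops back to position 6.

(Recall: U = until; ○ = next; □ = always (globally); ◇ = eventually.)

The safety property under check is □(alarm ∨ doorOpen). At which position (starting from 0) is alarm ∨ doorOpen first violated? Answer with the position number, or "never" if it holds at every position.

Check alarm ∨ doorOpen at each position in order: 0 ✓, 1 ✓, 2 ✓, 3 ✓.
At position 4 the labels are {}, so alarm ∨ doorOpen is false there. This is the first violation.

4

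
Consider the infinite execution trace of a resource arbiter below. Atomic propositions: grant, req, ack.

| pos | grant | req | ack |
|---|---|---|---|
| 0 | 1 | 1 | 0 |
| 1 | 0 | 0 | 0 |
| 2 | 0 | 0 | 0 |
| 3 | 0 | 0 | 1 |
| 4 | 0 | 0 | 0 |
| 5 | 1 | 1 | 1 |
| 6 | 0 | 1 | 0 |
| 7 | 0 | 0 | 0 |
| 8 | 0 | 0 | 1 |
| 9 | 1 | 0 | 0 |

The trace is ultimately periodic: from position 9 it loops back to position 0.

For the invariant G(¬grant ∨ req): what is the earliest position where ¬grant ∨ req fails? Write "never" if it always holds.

Check ¬grant ∨ req at each position in order: 0 ✓, 1 ✓, 2 ✓, 3 ✓, 4 ✓, 5 ✓, 6 ✓, 7 ✓, 8 ✓.
At position 9 the labels are {grant}, so ¬grant ∨ req is false there. This is the first violation.

9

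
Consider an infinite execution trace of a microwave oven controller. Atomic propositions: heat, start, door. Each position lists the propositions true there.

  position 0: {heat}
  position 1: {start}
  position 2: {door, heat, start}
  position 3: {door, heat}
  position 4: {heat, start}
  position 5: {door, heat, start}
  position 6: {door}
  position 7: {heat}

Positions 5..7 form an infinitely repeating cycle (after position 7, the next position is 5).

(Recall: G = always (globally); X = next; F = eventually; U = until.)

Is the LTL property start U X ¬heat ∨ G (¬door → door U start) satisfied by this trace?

Walking from position 0: X ¬heat first holds at position 0, and start holds at every earlier position along the way, so start U X ¬heat holds.
¬door → door U start must hold at every position from 0 onward. It fails at position 0, so G (¬door → door U start) is false.
Positions where ¬door holds: 0, 1, 4, 7.
Check door U start at each: 0→fails, 1→ok, 4→ok, 7→fails.
At position 0: start U X ¬heat is true; G (¬door → door U start) is false; so start U X ¬heat ∨ G (¬door → door U start) is true.

Yes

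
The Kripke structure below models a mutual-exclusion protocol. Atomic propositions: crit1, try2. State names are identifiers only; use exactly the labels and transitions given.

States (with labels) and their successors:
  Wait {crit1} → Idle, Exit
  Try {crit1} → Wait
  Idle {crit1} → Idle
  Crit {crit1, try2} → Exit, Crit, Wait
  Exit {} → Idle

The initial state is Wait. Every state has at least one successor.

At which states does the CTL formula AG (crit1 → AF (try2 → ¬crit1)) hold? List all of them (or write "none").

{Wait, Try, Idle, Exit}

States satisfying crit1 → AF (try2 → ¬crit1): {Wait, Try, Idle, Exit}.
States satisfying AG (crit1 → AF (try2 → ¬crit1)): {Wait, Try, Idle, Exit}.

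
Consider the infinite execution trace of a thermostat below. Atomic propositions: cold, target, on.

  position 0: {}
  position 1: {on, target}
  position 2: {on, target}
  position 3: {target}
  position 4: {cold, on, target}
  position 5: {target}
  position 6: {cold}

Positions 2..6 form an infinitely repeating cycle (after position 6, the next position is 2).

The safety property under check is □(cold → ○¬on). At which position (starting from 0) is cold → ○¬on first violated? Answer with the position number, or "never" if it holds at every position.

6

Check cold → ○¬on at each position in order: 0 ✓, 1 ✓, 2 ✓, 3 ✓, 4 ✓, 5 ✓.
At position 6 the labels are {cold} and the next position 2 has {on, target}, so cold → ○¬on is false there. This is the first violation.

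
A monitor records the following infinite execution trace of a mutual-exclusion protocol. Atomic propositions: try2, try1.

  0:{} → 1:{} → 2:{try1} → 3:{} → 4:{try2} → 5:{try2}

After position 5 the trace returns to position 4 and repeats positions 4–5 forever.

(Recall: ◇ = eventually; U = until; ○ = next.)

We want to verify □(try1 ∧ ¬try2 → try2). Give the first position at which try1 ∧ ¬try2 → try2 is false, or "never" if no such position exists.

Check try1 ∧ ¬try2 → try2 at each position in order: 0 ✓, 1 ✓.
At position 2 the labels are {try1}, so try1 ∧ ¬try2 → try2 is false there. This is the first violation.

2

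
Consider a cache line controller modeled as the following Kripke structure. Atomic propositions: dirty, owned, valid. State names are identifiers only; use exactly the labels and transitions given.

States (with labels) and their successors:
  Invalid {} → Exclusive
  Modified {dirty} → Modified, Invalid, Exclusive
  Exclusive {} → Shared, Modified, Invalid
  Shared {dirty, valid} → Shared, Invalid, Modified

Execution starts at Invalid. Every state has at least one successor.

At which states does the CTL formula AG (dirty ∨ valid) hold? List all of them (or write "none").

none

States satisfying dirty ∨ valid: {Modified, Shared}.
States satisfying AG (dirty ∨ valid): ∅.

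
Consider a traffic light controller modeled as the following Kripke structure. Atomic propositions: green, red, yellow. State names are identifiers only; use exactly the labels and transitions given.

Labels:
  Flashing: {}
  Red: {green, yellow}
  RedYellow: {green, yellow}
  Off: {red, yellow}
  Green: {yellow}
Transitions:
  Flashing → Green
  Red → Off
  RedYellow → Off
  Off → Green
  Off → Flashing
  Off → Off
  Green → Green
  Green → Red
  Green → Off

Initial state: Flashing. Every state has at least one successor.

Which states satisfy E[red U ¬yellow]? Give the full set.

States satisfying red: {Off}.
States satisfying ¬yellow: {Flashing}.
States satisfying E[red U ¬yellow]: {Flashing, Off}.

{Flashing, Off}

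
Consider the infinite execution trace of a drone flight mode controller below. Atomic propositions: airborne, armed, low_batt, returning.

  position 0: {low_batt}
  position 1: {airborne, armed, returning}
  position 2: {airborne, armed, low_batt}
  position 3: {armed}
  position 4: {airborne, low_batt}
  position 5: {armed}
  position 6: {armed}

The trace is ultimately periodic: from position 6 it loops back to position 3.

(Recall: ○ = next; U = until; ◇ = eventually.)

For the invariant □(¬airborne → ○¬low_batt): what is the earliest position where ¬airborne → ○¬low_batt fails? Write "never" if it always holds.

Check ¬airborne → ○¬low_batt at each position in order: 0 ✓, 1 ✓, 2 ✓.
At position 3 the labels are {armed} and the next position 4 has {airborne, low_batt}, so ¬airborne → ○¬low_batt is false there. This is the first violation.

3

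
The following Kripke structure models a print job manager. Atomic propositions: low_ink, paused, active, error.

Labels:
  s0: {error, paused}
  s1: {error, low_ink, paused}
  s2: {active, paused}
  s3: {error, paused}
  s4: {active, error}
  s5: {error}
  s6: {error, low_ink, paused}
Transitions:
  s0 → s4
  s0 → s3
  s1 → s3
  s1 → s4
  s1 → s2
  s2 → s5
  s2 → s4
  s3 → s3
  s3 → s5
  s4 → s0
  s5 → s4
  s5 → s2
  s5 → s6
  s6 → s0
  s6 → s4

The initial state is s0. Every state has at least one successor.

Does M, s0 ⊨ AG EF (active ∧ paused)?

Holds

States satisfying EF (active ∧ paused): {s0, s1, s2, s3, s4, s5, s6}.
States satisfying AG EF (active ∧ paused): {s0, s1, s2, s3, s4, s5, s6}.
Every state reachable from s0 satisfies EF (active ∧ paused).
s0 ∈ Sat(AG EF (active ∧ paused)).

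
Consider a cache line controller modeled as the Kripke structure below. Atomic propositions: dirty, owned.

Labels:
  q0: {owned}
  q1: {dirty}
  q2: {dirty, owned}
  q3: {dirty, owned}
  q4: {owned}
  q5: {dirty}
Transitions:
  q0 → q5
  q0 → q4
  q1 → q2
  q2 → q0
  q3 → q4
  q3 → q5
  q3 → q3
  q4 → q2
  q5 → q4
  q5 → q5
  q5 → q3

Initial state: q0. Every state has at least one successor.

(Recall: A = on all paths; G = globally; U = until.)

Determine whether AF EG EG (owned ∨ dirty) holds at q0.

Yes

States satisfying EG EG (owned ∨ dirty): {q0, q1, q2, q3, q4, q5}.
States satisfying AF EG EG (owned ∨ dirty): {q0, q1, q2, q3, q4, q5}.
q0 ∈ Sat(AF EG EG (owned ∨ dirty)).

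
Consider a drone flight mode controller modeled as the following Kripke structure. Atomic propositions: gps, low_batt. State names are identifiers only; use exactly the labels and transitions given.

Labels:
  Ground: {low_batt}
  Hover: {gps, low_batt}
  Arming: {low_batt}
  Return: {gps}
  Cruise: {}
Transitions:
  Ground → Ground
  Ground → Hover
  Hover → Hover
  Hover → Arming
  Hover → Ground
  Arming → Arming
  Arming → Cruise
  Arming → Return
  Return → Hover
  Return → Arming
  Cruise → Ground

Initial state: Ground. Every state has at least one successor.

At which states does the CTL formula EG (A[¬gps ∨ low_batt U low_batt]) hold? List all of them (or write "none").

{Ground, Hover, Arming, Cruise}

States satisfying A[¬gps ∨ low_batt U low_batt]: {Ground, Hover, Arming, Cruise}.
States satisfying EG (A[¬gps ∨ low_batt U low_batt]): {Ground, Hover, Arming, Cruise}.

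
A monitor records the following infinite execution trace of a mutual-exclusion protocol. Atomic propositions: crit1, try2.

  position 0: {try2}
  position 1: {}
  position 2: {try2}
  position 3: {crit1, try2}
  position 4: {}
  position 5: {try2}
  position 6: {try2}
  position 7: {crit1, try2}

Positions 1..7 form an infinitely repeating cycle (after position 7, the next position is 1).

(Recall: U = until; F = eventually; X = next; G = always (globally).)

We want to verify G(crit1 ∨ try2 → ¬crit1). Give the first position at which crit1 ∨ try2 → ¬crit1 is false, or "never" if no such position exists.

Check crit1 ∨ try2 → ¬crit1 at each position in order: 0 ✓, 1 ✓, 2 ✓.
At position 3 the labels are {crit1, try2}, so crit1 ∨ try2 → ¬crit1 is false there. This is the first violation.

3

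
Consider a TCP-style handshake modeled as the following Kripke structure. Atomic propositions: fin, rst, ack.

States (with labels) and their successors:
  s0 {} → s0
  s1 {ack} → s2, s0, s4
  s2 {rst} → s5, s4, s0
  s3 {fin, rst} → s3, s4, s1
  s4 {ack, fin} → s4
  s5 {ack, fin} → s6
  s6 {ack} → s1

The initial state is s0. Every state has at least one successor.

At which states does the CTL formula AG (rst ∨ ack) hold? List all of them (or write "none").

States satisfying rst ∨ ack: {s1, s2, s3, s4, s5, s6}.
States satisfying AG (rst ∨ ack): {s4}.

{s4}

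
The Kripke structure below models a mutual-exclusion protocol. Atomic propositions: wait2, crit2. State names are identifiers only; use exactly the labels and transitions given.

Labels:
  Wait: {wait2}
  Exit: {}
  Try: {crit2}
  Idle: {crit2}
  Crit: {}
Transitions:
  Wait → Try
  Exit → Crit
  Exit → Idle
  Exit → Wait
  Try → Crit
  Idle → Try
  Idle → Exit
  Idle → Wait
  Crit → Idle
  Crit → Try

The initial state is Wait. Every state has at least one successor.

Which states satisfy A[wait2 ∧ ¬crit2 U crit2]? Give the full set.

States satisfying wait2 ∧ ¬crit2: {Wait}.
States satisfying crit2: {Try, Idle}.
States satisfying A[wait2 ∧ ¬crit2 U crit2]: {Wait, Try, Idle}.

{Wait, Try, Idle}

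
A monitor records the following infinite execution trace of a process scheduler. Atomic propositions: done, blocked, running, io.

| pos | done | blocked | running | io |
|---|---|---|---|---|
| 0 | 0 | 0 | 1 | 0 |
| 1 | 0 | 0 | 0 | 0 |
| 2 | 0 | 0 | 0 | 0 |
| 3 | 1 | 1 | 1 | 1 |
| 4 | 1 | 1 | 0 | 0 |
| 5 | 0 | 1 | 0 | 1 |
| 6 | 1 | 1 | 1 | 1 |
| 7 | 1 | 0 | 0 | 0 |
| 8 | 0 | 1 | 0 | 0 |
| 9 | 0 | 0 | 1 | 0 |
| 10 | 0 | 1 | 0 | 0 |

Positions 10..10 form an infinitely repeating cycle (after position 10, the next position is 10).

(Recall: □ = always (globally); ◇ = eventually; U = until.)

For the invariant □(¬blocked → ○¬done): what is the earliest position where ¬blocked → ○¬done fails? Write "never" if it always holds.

Check ¬blocked → ○¬done at each position in order: 0 ✓, 1 ✓.
At position 2 the labels are {} and the next position 3 has {blocked, done, io, running}, so ¬blocked → ○¬done is false there. This is the first violation.

2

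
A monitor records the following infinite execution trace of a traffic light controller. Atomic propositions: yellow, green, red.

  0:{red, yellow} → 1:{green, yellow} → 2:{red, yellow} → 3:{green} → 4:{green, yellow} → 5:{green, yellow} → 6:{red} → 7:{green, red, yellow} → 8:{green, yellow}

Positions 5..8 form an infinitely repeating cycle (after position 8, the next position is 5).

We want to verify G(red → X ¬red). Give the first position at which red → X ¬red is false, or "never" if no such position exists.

Check red → X ¬red at each position in order: 0 ✓, 1 ✓, 2 ✓, 3 ✓, 4 ✓, 5 ✓.
At position 6 the labels are {red} and the next position 7 has {green, red, yellow}, so red → X ¬red is false there. This is the first violation.

6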